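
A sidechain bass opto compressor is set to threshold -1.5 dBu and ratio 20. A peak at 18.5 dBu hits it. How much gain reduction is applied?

18.5 dBu exceeds the threshold by 20 dB.
After 20:1 compression the overshoot becomes 20/20 = 1 dB.
Gain reduction = 20 − 1 = 19 dB.

19 dB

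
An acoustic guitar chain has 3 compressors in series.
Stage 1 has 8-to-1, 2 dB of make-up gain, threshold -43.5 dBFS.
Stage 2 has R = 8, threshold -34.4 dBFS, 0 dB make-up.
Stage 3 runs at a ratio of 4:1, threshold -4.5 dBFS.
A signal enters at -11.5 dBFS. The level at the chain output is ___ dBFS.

Stage 1: -11.5 dBFS is 32 dB over -43.5 dBFS; at 8:1 that becomes 4 dB over, giving -39.5 dBFS; +2 dB make-up → -37.5 dBFS.
Stage 2: below threshold (-37.5 ≤ -34.4); passes unchanged; output -37.5 dBFS.
Stage 3: -37.5 dBFS is at or below the -4.5 dBFS threshold — no compression; output -37.5 dBFS.

-37.5 dBFS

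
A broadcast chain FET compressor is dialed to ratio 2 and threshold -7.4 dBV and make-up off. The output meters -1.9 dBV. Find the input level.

Post-compression overshoot = -1.9 − (-7.4) = 5.5 dB.
Undo the ratio: input overshoot = 5.5 × 2 = 11 dB, giving input = 3.6 dBV.

3.6 dBV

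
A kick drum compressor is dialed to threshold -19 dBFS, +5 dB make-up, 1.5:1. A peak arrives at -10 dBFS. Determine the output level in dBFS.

-8 dBFS

Overshoot: -10 − (-19) = 9 dB.
1.5:1 compression reduces that to 9/1.5 = 6 dB over.
So the level is -19 + 6 = -13 dBFS; make-up adds 5 dB, giving -8 dBFS.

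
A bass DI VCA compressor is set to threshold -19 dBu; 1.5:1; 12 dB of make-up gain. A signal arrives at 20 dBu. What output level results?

Overshoot: 20 − (-19) = 39 dB.
At 1.5:1 the overshoot is divided by 1.5, leaving 26 dB above threshold.
Output = -19 + 26 = 7 dBu; make-up adds 12 dB, giving 19 dBu.

19 dBu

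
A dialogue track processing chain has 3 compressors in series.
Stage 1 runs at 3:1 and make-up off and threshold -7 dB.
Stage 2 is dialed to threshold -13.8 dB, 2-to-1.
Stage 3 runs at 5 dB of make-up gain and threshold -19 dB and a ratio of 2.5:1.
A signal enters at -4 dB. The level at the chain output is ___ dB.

Stage 1: overshoot 3 dB → 3/3 = 1 dB → -6 dB.
Stage 2: -6 dB is 7.8 dB over -13.8 dB; at 2:1 that becomes 3.9 dB over, giving -9.9 dB.
Stage 3: -9.9 dB is 9.1 dB over -19 dB; at 2.5:1 that becomes 3.64 dB over, giving -15.36 dB; +5 dB make-up → -10.36 dB.

-10.36 dB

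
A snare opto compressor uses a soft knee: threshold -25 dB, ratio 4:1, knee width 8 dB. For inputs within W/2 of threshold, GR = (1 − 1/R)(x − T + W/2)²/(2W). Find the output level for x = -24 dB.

x − T + W/2 = -24 − (-25) + 4 = 5.
GR = (1 − 1/4) × 5² / 16 = 0.75 × 25 / 16 = 1.171875 dB.
Output = -24 − 1.171875 = -25.171875 dB.

-25.171875 dB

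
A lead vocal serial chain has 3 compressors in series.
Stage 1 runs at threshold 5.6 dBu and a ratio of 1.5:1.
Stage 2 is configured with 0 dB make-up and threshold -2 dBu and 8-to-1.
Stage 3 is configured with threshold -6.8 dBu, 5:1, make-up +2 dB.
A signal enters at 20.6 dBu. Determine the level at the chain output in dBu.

Stage 1: 20.6 dBu is 15 dB over 5.6 dBu; at 1.5:1 that becomes 10 dB over, giving 15.6 dBu.
Stage 2: 15.6 dBu is 17.6 dB over -2 dBu; at 8:1 that becomes 2.2 dB over, giving 0.2 dBu.
Stage 3: overshoot 7 dB → 7/5 = 1.4 dB → -5.4 dBu; +2 dB make-up → -3.4 dBu.

-3.4 dBu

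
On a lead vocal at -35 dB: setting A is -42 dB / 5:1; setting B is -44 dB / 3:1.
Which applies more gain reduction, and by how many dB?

A: 7 dB over, compressed to 1.4 dB over, so 5.6 dB of GR.
B: 9 dB over, compressed to 3 dB over, so 6 dB of GR.
Difference: 0.4 dB in favour of B.

B, by 0.4 dB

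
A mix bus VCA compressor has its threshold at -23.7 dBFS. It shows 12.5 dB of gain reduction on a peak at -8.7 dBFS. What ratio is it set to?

6:1

Input overshoot = -8.7 − (-23.7) = 15 dB.
Output overshoot = 15 − 12.5 = 2.5 dB.
Ratio = input overshoot / output overshoot = 15 / 2.5 = 6.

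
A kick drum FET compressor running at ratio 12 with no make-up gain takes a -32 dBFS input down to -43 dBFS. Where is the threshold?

-44 dBFS

Input is 12 dB above T (since output overshoot × R = input overshoot: (-43 − T)·12 = -32 − T gives T = -44 dBFS).
Check: -44 + (-32 − (-44))/12 = -44 + 1 = -43 dBFS. ✓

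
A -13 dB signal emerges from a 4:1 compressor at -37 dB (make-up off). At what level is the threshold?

Let T be the threshold. Output overshoot = (input overshoot)/R, so -37 − T = (-13 − T)/4.
4·(-37 − T) = -13 − T → 3·T = -148 − (-13) = -135.
T = -135/3 = -45 dB.

-45 dB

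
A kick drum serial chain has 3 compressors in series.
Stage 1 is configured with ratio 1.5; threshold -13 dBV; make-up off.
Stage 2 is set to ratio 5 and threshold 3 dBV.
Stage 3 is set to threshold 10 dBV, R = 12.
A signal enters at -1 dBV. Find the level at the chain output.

Stage 1: overshoot 12 dB → 12/1.5 = 8 dB → -5 dBV.
Stage 2: -5 dBV ≤ 3 dBV, so stage 2 doesn't engage; output -5 dBV.
Stage 3: -5 dBV is at or below the 10 dBV threshold — no compression; output -5 dBV.

-5 dBV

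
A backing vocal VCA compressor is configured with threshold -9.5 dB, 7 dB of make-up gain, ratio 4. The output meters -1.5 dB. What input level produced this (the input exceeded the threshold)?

-5.5 dB

Stripping the +7 dB make-up gives -8.5 dB at the gain stage.
The compressed level sits -8.5 − (-9.5) = 1 dB over threshold.
Before 4:1 compression the overshoot was 1 × 4 = 4 dB, so input = -9.5 + 4 = -5.5 dB.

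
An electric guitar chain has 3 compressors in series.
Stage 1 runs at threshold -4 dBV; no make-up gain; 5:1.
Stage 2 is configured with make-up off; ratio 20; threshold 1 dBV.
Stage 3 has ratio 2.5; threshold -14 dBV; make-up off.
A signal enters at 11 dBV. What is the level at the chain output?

Stage 1: 11 dBV is 15 dB over -4 dBV; at 5:1 that becomes 3 dB over, giving -1 dBV.
Stage 2: -1 dBV ≤ 1 dBV, so stage 2 doesn't engage; output -1 dBV.
Stage 3: overshoot 13 dB → 13/2.5 = 5.2 dB → -8.8 dBV.

-8.8 dBV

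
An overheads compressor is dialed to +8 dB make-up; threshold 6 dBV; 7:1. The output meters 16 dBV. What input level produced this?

20 dBV

Stripping the +8 dB make-up gives 8 dBV at the gain stage.
Post-compression overshoot = 8 − 6 = 2 dB.
Before 7:1 compression the overshoot was 2 × 7 = 14 dB, so input = 6 + 14 = 20 dBV.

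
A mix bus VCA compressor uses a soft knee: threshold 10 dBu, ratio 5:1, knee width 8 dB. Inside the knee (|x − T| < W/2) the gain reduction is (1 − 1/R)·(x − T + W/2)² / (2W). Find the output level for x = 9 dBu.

x − T + W/2 = 9 − 10 + 4 = 3.
GR = (1 − 1/5) × 3² / 16 = 0.8 × 9 / 16 = 0.45 dB.
Output = 9 − 0.45 = 8.55 dBu.

8.55 dBu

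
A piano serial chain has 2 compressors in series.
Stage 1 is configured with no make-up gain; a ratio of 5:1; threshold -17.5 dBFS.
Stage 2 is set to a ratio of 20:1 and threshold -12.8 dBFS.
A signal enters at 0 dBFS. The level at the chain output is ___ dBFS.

Stage 1: 17.5 dB above -17.5 dBFS, reduced 5:1 to 3.5 dB above → -14 dBFS.
Stage 2: -14 dBFS ≤ -12.8 dBFS, so stage 2 doesn't engage; output -14 dBFS.

-14 dBFS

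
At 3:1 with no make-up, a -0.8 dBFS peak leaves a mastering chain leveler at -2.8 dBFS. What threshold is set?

Let T be the threshold. Output overshoot = (input overshoot)/R, so -2.8 − T = (-0.8 − T)/3.
3·(-2.8 − T) = -0.8 − T → 2·T = -8.4 − (-0.8) = -7.6.
T = -7.6/2 = -3.8 dBFS.

-3.8 dBFS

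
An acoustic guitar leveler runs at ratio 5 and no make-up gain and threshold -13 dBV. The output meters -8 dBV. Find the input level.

12 dBV

That's 5 dB above the -13 dBV threshold.
Input overshoot = R × output overshoot = 25 dB → input = -13 + 25 = 12 dBV.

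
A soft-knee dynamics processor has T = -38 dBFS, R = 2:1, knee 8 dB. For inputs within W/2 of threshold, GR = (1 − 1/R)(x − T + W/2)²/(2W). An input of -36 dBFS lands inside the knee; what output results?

-37.125 dBFS

x − T + W/2 = -36 − (-38) + 4 = 6.
GR = (1 − 1/2) × 6² / 16 = 0.5 × 36 / 16 = 1.125 dB.
Output = -36 − 1.125 = -37.125 dBFS.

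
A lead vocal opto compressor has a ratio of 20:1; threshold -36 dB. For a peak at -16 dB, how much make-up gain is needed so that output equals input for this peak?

The peak compresses to -36 + 20/20 = -35 dB.
To reach -16 dB requires -16 − (-35) = 19 dB of make-up.

19 dB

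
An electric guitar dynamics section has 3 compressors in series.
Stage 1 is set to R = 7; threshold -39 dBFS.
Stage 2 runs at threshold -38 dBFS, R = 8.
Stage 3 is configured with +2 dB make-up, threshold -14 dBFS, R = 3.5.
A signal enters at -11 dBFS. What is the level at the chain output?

-35.625 dBFS

Stage 1: 28 dB above -39 dBFS, reduced 7:1 to 4 dB above → -35 dBFS.
Stage 2: -35 dBFS is 3 dB over -38 dBFS; at 8:1 that becomes 0.375 dB over, giving -37.625 dBFS.
Stage 3: below threshold (-37.625 ≤ -14); passes unchanged; make-up brings it to -35.625 dBFS.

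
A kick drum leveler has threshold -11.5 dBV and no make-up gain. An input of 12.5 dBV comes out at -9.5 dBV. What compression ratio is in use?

12:1

Input overshoot = 12.5 − (-11.5) = 24 dB; output overshoot = -9.5 − (-11.5) = 2 dB.
Ratio = 24 / 2 = 12.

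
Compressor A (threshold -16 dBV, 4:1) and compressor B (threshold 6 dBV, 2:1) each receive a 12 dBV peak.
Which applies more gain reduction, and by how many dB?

A, by 18 dB

A: GR = 28 − 28/4 = 21 dB.
B: GR = 6 − 6/2 = 3 dB.
A applies 18 dB more gain reduction.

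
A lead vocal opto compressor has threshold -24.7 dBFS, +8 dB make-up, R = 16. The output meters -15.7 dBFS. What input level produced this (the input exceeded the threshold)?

Before make-up, the level was -15.7 − 8 = -23.7 dBFS.
The compressed level sits -23.7 − (-24.7) = 1 dB over threshold.
Undo the ratio: input overshoot = 1 × 16 = 16 dB, giving input = -8.7 dBFS.

-8.7 dBFS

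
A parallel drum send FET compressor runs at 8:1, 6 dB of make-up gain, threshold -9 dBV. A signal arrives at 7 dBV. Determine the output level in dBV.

-1 dBV

The input is 16 dB above the -9 dBV threshold.
8:1 compression reduces that to 16/8 = 2 dB over.
Output = -9 + 2 = -7 dBV; make-up adds 6 dB, giving -1 dBV.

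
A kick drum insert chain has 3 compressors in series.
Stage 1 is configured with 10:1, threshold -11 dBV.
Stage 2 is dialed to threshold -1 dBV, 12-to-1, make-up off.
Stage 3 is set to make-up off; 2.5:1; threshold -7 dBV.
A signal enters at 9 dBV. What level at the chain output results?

-9 dBV

Stage 1: 20 dB above -11 dBV, reduced 10:1 to 2 dB above → -9 dBV.
Stage 2: below threshold (-9 ≤ -1); passes unchanged; output -9 dBV.
Stage 3: -9 dBV ≤ -7 dBV, so stage 3 doesn't engage; output -9 dBV.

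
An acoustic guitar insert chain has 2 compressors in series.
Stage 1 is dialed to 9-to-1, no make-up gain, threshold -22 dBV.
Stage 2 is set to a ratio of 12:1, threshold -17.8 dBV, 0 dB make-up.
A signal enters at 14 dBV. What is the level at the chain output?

Stage 1: 36 dB above -22 dBV, reduced 9:1 to 4 dB above → -18 dBV.
Stage 2: -18 dBV ≤ -17.8 dBV, so stage 2 doesn't engage; output -18 dBV.

-18 dBV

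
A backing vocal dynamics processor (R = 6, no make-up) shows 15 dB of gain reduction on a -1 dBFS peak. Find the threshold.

Let T be the threshold. Output overshoot = (input overshoot)/R, so -16 − T = (-1 − T)/6.
6·(-16 − T) = -1 − T → 5·T = -96 − (-1) = -95.
T = -95/5 = -19 dBFS.

-19 dBFS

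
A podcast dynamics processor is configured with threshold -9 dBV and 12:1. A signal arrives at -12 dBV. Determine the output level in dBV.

-12 dBV is 3 dB below the -9 dBV threshold, so no gain reduction is applied.
Output = input = -12 dBV.

-12 dBV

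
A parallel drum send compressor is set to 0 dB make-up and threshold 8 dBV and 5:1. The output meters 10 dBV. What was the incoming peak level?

That's 2 dB above the 8 dBV threshold.
Input overshoot = R × output overshoot = 10 dB → input = 8 + 10 = 18 dBV.

18 dBV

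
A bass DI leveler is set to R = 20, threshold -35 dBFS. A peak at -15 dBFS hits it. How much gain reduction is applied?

The signal is 20 dB above threshold.
After 20:1 compression the overshoot becomes 20/20 = 1 dB.
Gain reduction = 20 − 1 = 19 dB.

19 dB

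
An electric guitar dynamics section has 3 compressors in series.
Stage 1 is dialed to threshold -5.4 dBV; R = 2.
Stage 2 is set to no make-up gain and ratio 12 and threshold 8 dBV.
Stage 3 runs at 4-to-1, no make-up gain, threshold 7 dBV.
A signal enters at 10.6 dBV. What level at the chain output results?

Stage 1: overshoot 16 dB → 16/2 = 8 dB → 2.6 dBV.
Stage 2: 2.6 dBV is at or below the 8 dBV threshold — no compression; output 2.6 dBV.
Stage 3: 2.6 dBV is at or below the 7 dBV threshold — no compression; output 2.6 dBV.

2.6 dBV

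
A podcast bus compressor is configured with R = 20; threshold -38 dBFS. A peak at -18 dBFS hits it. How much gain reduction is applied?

The signal is 20 dB above threshold.
After 20:1 compression the overshoot becomes 20/20 = 1 dB.
GR = overshoot in − overshoot out = 20 − 1 = 19 dB.

19 dB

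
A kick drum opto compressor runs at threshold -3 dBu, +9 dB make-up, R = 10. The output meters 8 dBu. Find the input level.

Before make-up, the level was 8 − 9 = -1 dBu.
The compressed level sits -1 − (-3) = 2 dB over threshold.
Undo the ratio: input overshoot = 2 × 10 = 20 dB, giving input = 17 dBu.

17 dBu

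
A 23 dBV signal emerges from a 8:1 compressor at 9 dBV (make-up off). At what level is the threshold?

Gain reduction = 23 − 9 = 14 dB; output overshoot = GR / (R − 1) = 14 / 7 = 2 dB.
Threshold = output − output overshoot = 9 − 2 = 7 dBV.

7 dBV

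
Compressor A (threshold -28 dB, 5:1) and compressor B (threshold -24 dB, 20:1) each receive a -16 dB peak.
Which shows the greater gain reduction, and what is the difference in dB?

A, by 2 dB

A: 12 dB over, compressed to 2.4 dB over, so 9.6 dB of GR.
B: 8 dB over, compressed to 0.4 dB over, so 7.6 dB of GR.
A reduces 2 dB more.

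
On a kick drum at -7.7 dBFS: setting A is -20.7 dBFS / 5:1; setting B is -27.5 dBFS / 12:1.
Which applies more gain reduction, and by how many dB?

B, by 7.75 dB

A: 13 dB over, compressed to 2.6 dB over, so 10.4 dB of GR.
B: 19.8 dB over, compressed to 1.65 dB over, so 18.15 dB of GR.
B applies 7.75 dB more gain reduction.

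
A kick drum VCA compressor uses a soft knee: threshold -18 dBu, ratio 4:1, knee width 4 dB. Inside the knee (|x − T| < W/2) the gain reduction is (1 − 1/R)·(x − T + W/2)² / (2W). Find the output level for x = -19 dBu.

-19.09375 dBu

x − T + W/2 = -19 − (-18) + 2 = 1.
GR = (1 − 1/4) × 1² / 8 = 0.75 × 1 / 8 = 0.09375 dB.
Output = -19 − 0.09375 = -19.09375 dBu.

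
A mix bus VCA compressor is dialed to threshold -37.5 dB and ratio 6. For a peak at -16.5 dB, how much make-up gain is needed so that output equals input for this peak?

Without make-up, output = threshold + overshoot/6 = -37.5 + 3.5 = -34 dB.
Gap to target: 17.5 dB.

17.5 dB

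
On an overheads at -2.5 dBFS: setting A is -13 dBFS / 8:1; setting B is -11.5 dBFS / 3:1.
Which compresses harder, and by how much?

A: overshoot 10.5 dB → output overshoot 1.3125 dB → GR 9.1875 dB.
B: overshoot 9 dB → output overshoot 3 dB → GR 6 dB.
Difference: 3.1875 dB in favour of A.

A, by 3.1875 dB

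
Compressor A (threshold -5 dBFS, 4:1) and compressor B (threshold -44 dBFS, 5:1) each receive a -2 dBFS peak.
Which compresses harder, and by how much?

B, by 31.35 dB

A: GR = 3 − 3/4 = 2.25 dB.
B: GR = 42 − 42/5 = 33.6 dB.
Difference: 31.35 dB in favour of B.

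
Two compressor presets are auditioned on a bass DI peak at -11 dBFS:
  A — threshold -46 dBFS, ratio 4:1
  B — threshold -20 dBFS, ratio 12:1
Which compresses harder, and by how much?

A: 35 dB over, compressed to 8.75 dB over, so 26.25 dB of GR.
B: 9 dB over, compressed to 0.75 dB over, so 8.25 dB of GR.
A applies 18 dB more gain reduction.

A, by 18 dB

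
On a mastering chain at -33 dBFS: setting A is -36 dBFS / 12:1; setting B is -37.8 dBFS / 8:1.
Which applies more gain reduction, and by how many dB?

B, by 1.45 dB

A: 3 dB over, compressed to 0.25 dB over, so 2.75 dB of GR.
B: 4.8 dB over, compressed to 0.6 dB over, so 4.2 dB of GR.
B applies 1.45 dB more gain reduction.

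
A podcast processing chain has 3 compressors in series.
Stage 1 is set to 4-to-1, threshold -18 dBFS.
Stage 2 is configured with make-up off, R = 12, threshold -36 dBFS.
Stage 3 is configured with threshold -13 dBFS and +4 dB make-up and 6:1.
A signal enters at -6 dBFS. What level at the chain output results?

Stage 1: 12 dB above -18 dBFS, reduced 4:1 to 3 dB above → -15 dBFS.
Stage 2: overshoot 21 dB → 21/12 = 1.75 dB → -34.25 dBFS.
Stage 3: -34.25 dBFS ≤ -13 dBFS, so stage 3 doesn't engage; make-up brings it to -30.25 dBFS.

-30.25 dBFS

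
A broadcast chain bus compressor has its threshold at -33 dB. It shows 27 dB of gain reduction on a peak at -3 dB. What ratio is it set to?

10:1

Input overshoot = -3 − (-33) = 30 dB.
Output overshoot = 30 − 27 = 3 dB.
Ratio = input overshoot / output overshoot = 30 / 3 = 10.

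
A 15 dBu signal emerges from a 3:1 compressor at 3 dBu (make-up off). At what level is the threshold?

-3 dBu

Input is 18 dB above T (since output overshoot × R = input overshoot: (3 − T)·3 = 15 − T gives T = -3 dBu).
Check: -3 + (15 − (-3))/3 = -3 + 6 = 3 dBu. ✓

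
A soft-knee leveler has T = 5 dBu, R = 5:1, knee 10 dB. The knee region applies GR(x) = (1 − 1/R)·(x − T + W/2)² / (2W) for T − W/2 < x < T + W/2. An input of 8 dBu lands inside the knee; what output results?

5.44 dBu

x − T + W/2 = 8 − 5 + 5 = 8.
GR = (1 − 1/5) × 8² / 20 = 0.8 × 64 / 20 = 2.56 dB.
Output = 8 − 2.56 = 5.44 dBu.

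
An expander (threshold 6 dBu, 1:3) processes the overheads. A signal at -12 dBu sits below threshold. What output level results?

Below threshold, a 1:3 expander applies gain = (3−1)×(T − x) of attenuation.
(3−1) × 18 = 36 dB, so output = -12 − 36 = -48 dBu.

-48 dBu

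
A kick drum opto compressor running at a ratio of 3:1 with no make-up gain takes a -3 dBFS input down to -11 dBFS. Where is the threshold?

-15 dBFS

Input is 12 dB above T (since output overshoot × R = input overshoot: (-11 − T)·3 = -3 − T gives T = -15 dBFS).
Check: -15 + (-3 − (-15))/3 = -15 + 4 = -11 dBFS. ✓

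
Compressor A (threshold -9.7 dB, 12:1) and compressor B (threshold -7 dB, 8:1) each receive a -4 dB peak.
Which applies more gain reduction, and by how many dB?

A: 5.7 dB over, compressed to 0.475 dB over, so 5.225 dB of GR.
B: 3 dB over, compressed to 0.375 dB over, so 2.625 dB of GR.
A reduces 2.6 dB more.

A, by 2.6 dB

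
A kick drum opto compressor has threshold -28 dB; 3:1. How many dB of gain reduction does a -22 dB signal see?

The signal is 6 dB above threshold.
After 3:1 compression the overshoot becomes 6/3 = 2 dB.
So the signal is attenuated by 6 − 2 = 4 dB.

4 dB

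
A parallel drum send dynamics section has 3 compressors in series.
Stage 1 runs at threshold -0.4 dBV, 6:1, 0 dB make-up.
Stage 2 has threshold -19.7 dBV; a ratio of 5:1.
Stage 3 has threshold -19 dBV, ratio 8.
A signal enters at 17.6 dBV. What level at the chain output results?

Stage 1: overshoot 18 dB → 18/6 = 3 dB → 2.6 dBV.
Stage 2: 2.6 dBV is 22.3 dB over -19.7 dBV; at 5:1 that becomes 4.46 dB over, giving -15.24 dBV.
Stage 3: -15.24 dBV is 3.76 dB over -19 dBV; at 8:1 that becomes 0.47 dB over, giving -18.53 dBV.

-18.53 dBV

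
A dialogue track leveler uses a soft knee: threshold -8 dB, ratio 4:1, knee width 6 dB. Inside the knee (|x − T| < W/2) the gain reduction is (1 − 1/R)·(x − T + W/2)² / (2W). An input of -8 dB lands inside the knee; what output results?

-8.5625 dB

x − T + W/2 = -8 − (-8) + 3 = 3.
GR = (1 − 1/4) × 3² / 12 = 0.75 × 9 / 12 = 0.5625 dB.
Output = -8 − 0.5625 = -8.5625 dB.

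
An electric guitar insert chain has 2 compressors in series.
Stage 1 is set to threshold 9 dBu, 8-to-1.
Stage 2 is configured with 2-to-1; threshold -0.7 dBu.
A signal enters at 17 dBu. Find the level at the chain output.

Stage 1: 17 dBu is 8 dB over 9 dBu; at 8:1 that becomes 1 dB over, giving 10 dBu.
Stage 2: overshoot 10.7 dB → 10.7/2 = 5.35 dB → 4.65 dBu.

4.65 dBu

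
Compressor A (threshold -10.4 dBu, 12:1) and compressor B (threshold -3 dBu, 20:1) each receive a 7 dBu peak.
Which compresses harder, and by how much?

A: GR = 17.4 − 17.4/12 = 15.95 dB.
B: GR = 10 − 10/20 = 9.5 dB.
A applies 6.45 dB more gain reduction.

A, by 6.45 dB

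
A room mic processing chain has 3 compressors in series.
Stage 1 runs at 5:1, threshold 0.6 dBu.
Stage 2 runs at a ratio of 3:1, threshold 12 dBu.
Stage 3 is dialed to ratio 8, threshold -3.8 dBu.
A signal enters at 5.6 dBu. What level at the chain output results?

Stage 1: overshoot 5 dB → 5/5 = 1 dB → 1.6 dBu.
Stage 2: 1.6 dBu is at or below the 12 dBu threshold — no compression; output 1.6 dBu.
Stage 3: 5.4 dB above -3.8 dBu, reduced 8:1 to 0.675 dB above → -3.125 dBu.

-3.125 dBu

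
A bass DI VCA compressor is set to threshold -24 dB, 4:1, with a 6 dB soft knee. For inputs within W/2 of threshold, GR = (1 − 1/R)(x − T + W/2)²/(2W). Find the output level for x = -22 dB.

-23.5625 dB

x − T + W/2 = -22 − (-24) + 3 = 5.
GR = (1 − 1/4) × 5² / 12 = 0.75 × 25 / 12 = 1.5625 dB.
Output = -22 − 1.5625 = -23.5625 dB.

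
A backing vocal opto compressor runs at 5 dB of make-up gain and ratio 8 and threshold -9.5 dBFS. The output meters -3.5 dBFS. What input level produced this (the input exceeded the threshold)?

-1.5 dBFS

Before make-up, the level was -3.5 − 5 = -8.5 dBFS.
Post-compression overshoot = -8.5 − (-9.5) = 1 dB.
Input overshoot = R × output overshoot = 8 dB → input = -9.5 + 8 = -1.5 dBFS.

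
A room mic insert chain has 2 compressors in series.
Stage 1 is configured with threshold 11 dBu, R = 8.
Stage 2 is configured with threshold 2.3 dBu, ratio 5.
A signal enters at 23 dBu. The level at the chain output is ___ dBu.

4.34 dBu

Stage 1: overshoot 12 dB → 12/8 = 1.5 dB → 12.5 dBu.
Stage 2: 10.2 dB above 2.3 dBu, reduced 5:1 to 2.04 dB above → 4.34 dBu.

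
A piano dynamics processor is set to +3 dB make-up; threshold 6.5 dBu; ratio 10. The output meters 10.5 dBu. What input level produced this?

Before make-up, the level was 10.5 − 3 = 7.5 dBu.
Post-compression overshoot = 7.5 − 6.5 = 1 dB.
Undo the ratio: input overshoot = 1 × 10 = 10 dB, giving input = 16.5 dBu.

16.5 dBu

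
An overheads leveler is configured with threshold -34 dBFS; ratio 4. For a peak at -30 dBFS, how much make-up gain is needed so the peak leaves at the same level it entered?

3 dB

The peak compresses to -34 + 4/4 = -33 dBFS.
To reach -30 dBFS requires -30 − (-33) = 3 dB of make-up.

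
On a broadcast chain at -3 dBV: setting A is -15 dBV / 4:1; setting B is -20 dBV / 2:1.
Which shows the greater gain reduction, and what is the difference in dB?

A, by 0.5 dB

A: GR = 12 − 12/4 = 9 dB.
B: GR = 17 − 17/2 = 8.5 dB.
Difference: 0.5 dB in favour of A.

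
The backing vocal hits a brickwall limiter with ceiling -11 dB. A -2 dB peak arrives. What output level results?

-11 dB

A brickwall limiter is an ∞:1 compressor: any input above the ceiling is clamped to -11 dB.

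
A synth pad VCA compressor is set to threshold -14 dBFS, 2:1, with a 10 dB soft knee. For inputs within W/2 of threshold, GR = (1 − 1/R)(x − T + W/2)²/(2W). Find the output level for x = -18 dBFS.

-18.025 dBFS

x − T + W/2 = -18 − (-14) + 5 = 1.
GR = (1 − 1/2) × 1² / 20 = 0.5 × 1 / 20 = 0.025 dB.
Output = -18 − 0.025 = -18.025 dBFS.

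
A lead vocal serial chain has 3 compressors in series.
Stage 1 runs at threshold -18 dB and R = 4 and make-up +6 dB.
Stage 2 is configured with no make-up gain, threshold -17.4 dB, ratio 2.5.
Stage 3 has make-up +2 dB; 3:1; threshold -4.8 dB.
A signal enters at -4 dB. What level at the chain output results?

-11.84 dB

Stage 1: -4 dB is 14 dB over -18 dB; at 4:1 that becomes 3.5 dB over, giving -14.5 dB; +6 dB make-up → -8.5 dB.
Stage 2: overshoot 8.9 dB → 8.9/2.5 = 3.56 dB → -13.84 dB.
Stage 3: below threshold (-13.84 ≤ -4.8); passes unchanged; make-up brings it to -11.84 dB.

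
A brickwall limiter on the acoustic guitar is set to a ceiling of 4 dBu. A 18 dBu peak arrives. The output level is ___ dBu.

At ∞:1, everything above 4 dBu is held at the ceiling.

4 dBu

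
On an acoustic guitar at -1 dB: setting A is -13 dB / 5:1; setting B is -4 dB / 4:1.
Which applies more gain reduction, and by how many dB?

A, by 7.35 dB

A: 12 dB over, compressed to 2.4 dB over, so 9.6 dB of GR.
B: 3 dB over, compressed to 0.75 dB over, so 2.25 dB of GR.
Difference: 7.35 dB in favour of A.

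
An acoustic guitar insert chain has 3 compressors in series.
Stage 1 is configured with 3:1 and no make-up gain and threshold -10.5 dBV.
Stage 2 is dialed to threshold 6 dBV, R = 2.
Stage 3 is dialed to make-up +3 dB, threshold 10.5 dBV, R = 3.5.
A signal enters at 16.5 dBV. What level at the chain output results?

1.5 dBV

Stage 1: 16.5 dBV is 27 dB over -10.5 dBV; at 3:1 that becomes 9 dB over, giving -1.5 dBV.
Stage 2: -1.5 dBV ≤ 6 dBV, so stage 2 doesn't engage; output -1.5 dBV.
Stage 3: -1.5 dBV is at or below the 10.5 dBV threshold — no compression; make-up brings it to 1.5 dBV.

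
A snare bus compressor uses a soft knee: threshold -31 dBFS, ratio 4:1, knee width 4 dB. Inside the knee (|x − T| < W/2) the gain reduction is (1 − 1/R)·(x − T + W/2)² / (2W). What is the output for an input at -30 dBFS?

-30.84375 dBFS

x − T + W/2 = -30 − (-31) + 2 = 3.
GR = (1 − 1/4) × 3² / 8 = 0.75 × 9 / 8 = 0.84375 dB.
Output = -30 − 0.84375 = -30.84375 dBFS.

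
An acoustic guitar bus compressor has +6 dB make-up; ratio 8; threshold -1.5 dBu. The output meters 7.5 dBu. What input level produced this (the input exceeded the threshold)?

22.5 dBu

Stripping the +6 dB make-up gives 1.5 dBu at the gain stage.
That's 3 dB above the -1.5 dBu threshold.
Undo the ratio: input overshoot = 3 × 8 = 24 dB, giving input = 22.5 dBu.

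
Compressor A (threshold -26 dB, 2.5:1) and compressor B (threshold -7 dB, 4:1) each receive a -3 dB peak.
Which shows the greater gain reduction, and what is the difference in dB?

A: 23 dB over, compressed to 9.2 dB over, so 13.8 dB of GR.
B: 4 dB over, compressed to 1 dB over, so 3 dB of GR.
Difference: 10.8 dB in favour of A.

A, by 10.8 dB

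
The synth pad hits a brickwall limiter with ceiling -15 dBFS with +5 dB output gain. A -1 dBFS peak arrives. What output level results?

The limiter clamps the peak to its -15 dBFS ceiling.
Output gain then adds 5 dB: -15 + 5 = -10 dBFS.

-10 dBFS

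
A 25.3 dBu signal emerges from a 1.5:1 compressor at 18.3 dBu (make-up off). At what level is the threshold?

Input is 21 dB above T (since output overshoot × R = input overshoot: (18.3 − T)·1.5 = 25.3 − T gives T = 4.3 dBu).
Check: 4.3 + (25.3 − 4.3)/1.5 = 4.3 + 14 = 18.3 dBu. ✓

4.3 dBu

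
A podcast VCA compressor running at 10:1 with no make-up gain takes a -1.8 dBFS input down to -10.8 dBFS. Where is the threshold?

Input is 10 dB above T (since output overshoot × R = input overshoot: (-10.8 − T)·10 = -1.8 − T gives T = -11.8 dBFS).
Check: -11.8 + (-1.8 − (-11.8))/10 = -11.8 + 1 = -10.8 dBFS. ✓

-11.8 dBFS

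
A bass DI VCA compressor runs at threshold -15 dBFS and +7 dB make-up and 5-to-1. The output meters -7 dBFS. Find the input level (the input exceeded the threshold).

Before make-up, the level was -7 − 7 = -14 dBFS.
Post-compression overshoot = -14 − (-15) = 1 dB.
Undo the ratio: input overshoot = 1 × 5 = 5 dB, giving input = -10 dBFS.

-10 dBFS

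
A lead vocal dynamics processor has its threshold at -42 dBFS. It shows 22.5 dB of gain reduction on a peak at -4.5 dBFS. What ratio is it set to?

2.5:1

Input overshoot = -4.5 − (-42) = 37.5 dB.
Output overshoot = 37.5 − 22.5 = 15 dB.
Ratio = input overshoot / output overshoot = 37.5 / 15 = 2.5.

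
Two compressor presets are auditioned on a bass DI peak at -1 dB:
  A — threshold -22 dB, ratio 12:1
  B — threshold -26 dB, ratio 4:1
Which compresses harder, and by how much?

A: GR = 21 − 21/12 = 19.25 dB.
B: GR = 25 − 25/4 = 18.75 dB.
A reduces 0.5 dB more.

A, by 0.5 dB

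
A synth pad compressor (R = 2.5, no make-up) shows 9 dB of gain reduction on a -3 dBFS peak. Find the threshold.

Let T be the threshold. Output overshoot = (input overshoot)/R, so -12 − T = (-3 − T)/2.5.
2.5·(-12 − T) = -3 − T → 1.5·T = -30 − (-3) = -27.
T = -27/1.5 = -18 dBFS.

-18 dBFS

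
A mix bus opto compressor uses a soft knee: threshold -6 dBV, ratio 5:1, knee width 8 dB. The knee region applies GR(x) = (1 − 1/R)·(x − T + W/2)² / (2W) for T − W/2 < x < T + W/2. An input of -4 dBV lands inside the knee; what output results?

x − T + W/2 = -4 − (-6) + 4 = 6.
GR = (1 − 1/5) × 6² / 16 = 0.8 × 36 / 16 = 1.8 dB.
Output = -4 − 1.8 = -5.8 dBV.

-5.8 dBV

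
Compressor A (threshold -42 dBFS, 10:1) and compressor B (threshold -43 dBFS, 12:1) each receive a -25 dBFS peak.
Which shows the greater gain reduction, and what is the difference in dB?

B, by 1.2 dB

A: GR = 17 − 17/10 = 15.3 dB.
B: GR = 18 − 18/12 = 16.5 dB.
B reduces 1.2 dB more.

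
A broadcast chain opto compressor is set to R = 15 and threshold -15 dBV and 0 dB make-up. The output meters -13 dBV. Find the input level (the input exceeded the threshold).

15 dBV

That's 2 dB above the -15 dBV threshold.
Input overshoot = R × output overshoot = 30 dB → input = -15 + 30 = 15 dBV.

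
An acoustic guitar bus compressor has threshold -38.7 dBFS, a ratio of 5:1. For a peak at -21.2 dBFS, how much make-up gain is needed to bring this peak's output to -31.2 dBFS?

Without make-up, output = threshold + overshoot/5 = -38.7 + 3.5 = -35.2 dBFS.
Gap to target: 4 dB.

4 dB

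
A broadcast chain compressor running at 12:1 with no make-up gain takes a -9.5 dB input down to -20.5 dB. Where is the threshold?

Input is 12 dB above T (since output overshoot × R = input overshoot: (-20.5 − T)·12 = -9.5 − T gives T = -21.5 dB).
Check: -21.5 + (-9.5 − (-21.5))/12 = -21.5 + 1 = -20.5 dB. ✓

-21.5 dB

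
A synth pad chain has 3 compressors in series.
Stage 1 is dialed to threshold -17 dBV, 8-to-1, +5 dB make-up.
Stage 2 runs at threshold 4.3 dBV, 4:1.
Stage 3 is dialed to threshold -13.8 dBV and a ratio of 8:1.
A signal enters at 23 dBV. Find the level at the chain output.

Stage 1: overshoot 40 dB → 40/8 = 5 dB → -12 dBV; +5 dB make-up → -7 dBV.
Stage 2: below threshold (-7 ≤ 4.3); passes unchanged; output -7 dBV.
Stage 3: -7 dBV is 6.8 dB over -13.8 dBV; at 8:1 that becomes 0.85 dB over, giving -12.95 dBV.

-12.95 dBV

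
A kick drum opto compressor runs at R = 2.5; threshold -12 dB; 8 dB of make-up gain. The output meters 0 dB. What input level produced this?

-2 dB

Remove make-up: 0 − 8 = -8 dB.
The compressed level sits -8 − (-12) = 4 dB over threshold.
Undo the ratio: input overshoot = 4 × 2.5 = 10 dB, giving input = -2 dB.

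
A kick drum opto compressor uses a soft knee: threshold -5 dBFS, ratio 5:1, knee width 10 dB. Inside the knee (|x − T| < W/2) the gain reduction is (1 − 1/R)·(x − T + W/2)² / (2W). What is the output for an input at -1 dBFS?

x − T + W/2 = -1 − (-5) + 5 = 9.
GR = (1 − 1/5) × 9² / 20 = 0.8 × 81 / 20 = 3.24 dB.
Output = -1 − 3.24 = -4.24 dBFS.

-4.24 dBFS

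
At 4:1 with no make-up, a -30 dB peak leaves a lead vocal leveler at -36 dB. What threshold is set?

Gain reduction = -30 − (-36) = 6 dB; output overshoot = GR / (R − 1) = 6 / 3 = 2 dB.
Threshold = output − output overshoot = -36 − 2 = -38 dB.

-38 dB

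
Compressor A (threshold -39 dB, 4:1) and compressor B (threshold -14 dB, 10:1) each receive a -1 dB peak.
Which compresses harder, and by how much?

A: GR = 38 − 38/4 = 28.5 dB.
B: GR = 13 − 13/10 = 11.7 dB.
A reduces 16.8 dB more.

A, by 16.8 dB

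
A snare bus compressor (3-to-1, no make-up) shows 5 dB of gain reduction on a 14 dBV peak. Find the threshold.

Gain reduction = 14 − 9 = 5 dB; output overshoot = GR / (R − 1) = 5 / 2 = 2.5 dB.
Threshold = output − output overshoot = 9 − 2.5 = 6.5 dBV.

6.5 dBV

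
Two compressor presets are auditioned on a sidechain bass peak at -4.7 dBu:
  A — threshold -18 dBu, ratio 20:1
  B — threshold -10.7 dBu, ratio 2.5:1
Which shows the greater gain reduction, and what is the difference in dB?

A: GR = 13.3 − 13.3/20 = 12.635 dB.
B: GR = 6 − 6/2.5 = 3.6 dB.
Difference: 9.035 dB in favour of A.

A, by 9.035 dB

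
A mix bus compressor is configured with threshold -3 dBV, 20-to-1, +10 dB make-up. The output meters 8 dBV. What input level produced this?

17 dBV

Stripping the +10 dB make-up gives -2 dBV at the gain stage.
That's 1 dB above the -3 dBV threshold.
Input overshoot = R × output overshoot = 20 dB → input = -3 + 20 = 17 dBV.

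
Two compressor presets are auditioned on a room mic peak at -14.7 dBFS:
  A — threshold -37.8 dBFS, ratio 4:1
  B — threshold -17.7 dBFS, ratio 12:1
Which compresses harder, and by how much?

A, by 14.575 dB

A: GR = 23.1 − 23.1/4 = 17.325 dB.
B: GR = 3 − 3/12 = 2.75 dB.
A applies 14.575 dB more gain reduction.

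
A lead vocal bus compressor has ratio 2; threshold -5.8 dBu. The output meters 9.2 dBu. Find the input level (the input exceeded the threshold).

That's 15 dB above the -5.8 dBu threshold.
Undo the ratio: input overshoot = 15 × 2 = 30 dB, giving input = 24.2 dBu.

24.2 dBu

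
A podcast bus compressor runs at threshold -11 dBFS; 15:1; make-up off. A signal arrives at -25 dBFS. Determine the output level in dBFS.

-25 dBFS

-25 dBFS is 14 dB below the -11 dBFS threshold, so no gain reduction is applied.
Output = input = -25 dBFS.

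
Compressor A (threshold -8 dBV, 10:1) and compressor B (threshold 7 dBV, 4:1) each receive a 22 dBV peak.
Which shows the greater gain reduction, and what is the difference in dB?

A: GR = 30 − 30/10 = 27 dB.
B: GR = 15 − 15/4 = 11.25 dB.
A reduces 15.75 dB more.

A, by 15.75 dB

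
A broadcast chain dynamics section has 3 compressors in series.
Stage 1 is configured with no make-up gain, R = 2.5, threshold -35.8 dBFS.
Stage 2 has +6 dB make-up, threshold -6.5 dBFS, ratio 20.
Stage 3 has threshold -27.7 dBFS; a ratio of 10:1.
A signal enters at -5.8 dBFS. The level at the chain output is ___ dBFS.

-26.71 dBFS

Stage 1: overshoot 30 dB → 30/2.5 = 12 dB → -23.8 dBFS.
Stage 2: below threshold (-23.8 ≤ -6.5); passes unchanged; make-up brings it to -17.8 dBFS.
Stage 3: -17.8 dBFS is 9.9 dB over -27.7 dBFS; at 10:1 that becomes 0.99 dB over, giving -26.71 dBFS.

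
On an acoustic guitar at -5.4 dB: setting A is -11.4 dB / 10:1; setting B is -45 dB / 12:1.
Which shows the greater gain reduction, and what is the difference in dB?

B, by 30.9 dB

A: 6 dB over, compressed to 0.6 dB over, so 5.4 dB of GR.
B: 39.6 dB over, compressed to 3.3 dB over, so 36.3 dB of GR.
B reduces 30.9 dB more.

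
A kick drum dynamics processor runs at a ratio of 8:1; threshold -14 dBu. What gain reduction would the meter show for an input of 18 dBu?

28 dB

18 dBu exceeds the threshold by 32 dB.
At 8:1, output sits 32/8 = 4 dB above threshold.
Gain reduction = 32 − 4 = 28 dB.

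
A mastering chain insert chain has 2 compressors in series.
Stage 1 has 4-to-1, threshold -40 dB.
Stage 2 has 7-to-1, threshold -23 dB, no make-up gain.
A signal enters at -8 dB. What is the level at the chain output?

-32 dB

Stage 1: overshoot 32 dB → 32/4 = 8 dB → -32 dB.
Stage 2: below threshold (-32 ≤ -23); passes unchanged; output -32 dB.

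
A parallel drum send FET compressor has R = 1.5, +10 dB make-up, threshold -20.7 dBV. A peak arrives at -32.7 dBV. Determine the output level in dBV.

-32.7 dBV is 12 dB below the -20.7 dBV threshold, so no gain reduction is applied.
Make-up gain adds 10 dB: -32.7 + 10 = -22.7 dBV.

-22.7 dBV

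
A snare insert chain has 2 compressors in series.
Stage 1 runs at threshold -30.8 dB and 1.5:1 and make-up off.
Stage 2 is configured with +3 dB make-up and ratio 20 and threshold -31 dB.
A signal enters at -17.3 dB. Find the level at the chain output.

-27.54 dB

Stage 1: -17.3 dB is 13.5 dB over -30.8 dB; at 1.5:1 that becomes 9 dB over, giving -21.8 dB.
Stage 2: -21.8 dB is 9.2 dB over -31 dB; at 20:1 that becomes 0.46 dB over, giving -30.54 dB; +3 dB make-up → -27.54 dB.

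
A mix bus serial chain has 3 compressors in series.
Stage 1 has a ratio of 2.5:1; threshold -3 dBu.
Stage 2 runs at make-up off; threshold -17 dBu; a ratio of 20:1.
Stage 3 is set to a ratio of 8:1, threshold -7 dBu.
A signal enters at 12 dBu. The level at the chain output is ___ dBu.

-16 dBu

Stage 1: 15 dB above -3 dBu, reduced 2.5:1 to 6 dB above → 3 dBu.
Stage 2: 3 dBu is 20 dB over -17 dBu; at 20:1 that becomes 1 dB over, giving -16 dBu.
Stage 3: below threshold (-16 ≤ -7); passes unchanged; output -16 dBu.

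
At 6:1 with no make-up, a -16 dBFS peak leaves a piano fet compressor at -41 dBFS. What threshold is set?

Let T be the threshold. Output overshoot = (input overshoot)/R, so -41 − T = (-16 − T)/6.
6·(-41 − T) = -16 − T → 5·T = -246 − (-16) = -230.
T = -230/5 = -46 dBFS.

-46 dBFS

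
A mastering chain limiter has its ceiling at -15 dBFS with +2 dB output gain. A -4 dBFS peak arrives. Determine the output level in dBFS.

-13 dBFS

A brickwall limiter is an ∞:1 compressor: any input above the ceiling is clamped to -15 dBFS.
Output gain then adds 2 dB: -15 + 2 = -13 dBFS.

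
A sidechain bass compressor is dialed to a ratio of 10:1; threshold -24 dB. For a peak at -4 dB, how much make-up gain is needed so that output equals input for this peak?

18 dB

The peak compresses to -24 + 20/10 = -22 dB.
To reach -4 dB requires -4 − (-22) = 18 dB of make-up.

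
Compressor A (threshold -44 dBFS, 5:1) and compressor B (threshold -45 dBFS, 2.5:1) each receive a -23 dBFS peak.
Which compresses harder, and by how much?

A: 21 dB over, compressed to 4.2 dB over, so 16.8 dB of GR.
B: 22 dB over, compressed to 8.8 dB over, so 13.2 dB of GR.
A reduces 3.6 dB more.

A, by 3.6 dB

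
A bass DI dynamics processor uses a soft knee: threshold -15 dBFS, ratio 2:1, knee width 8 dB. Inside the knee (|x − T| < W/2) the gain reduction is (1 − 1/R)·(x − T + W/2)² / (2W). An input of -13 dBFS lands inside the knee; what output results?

x − T + W/2 = -13 − (-15) + 4 = 6.
GR = (1 − 1/2) × 6² / 16 = 0.5 × 36 / 16 = 1.125 dB.
Output = -13 − 1.125 = -14.125 dBFS.

-14.125 dBFS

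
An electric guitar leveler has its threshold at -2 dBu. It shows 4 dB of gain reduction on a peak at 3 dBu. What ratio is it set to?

5:1

Input overshoot = 3 − (-2) = 5 dB.
Output overshoot = 5 − 4 = 1 dB.
Ratio = input overshoot / output overshoot = 5 / 1 = 5.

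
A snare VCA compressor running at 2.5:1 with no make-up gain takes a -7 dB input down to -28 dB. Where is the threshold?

-42 dB

Gain reduction = -7 − (-28) = 21 dB; output overshoot = GR / (R − 1) = 21 / 1.5 = 14 dB.
Threshold = output − output overshoot = -28 − 14 = -42 dB.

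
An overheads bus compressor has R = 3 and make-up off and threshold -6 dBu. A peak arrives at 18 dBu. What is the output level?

The input is 24 dB above the -6 dBu threshold.
At 3:1 the overshoot is divided by 3, leaving 8 dB above threshold.
That puts the output at 2 dBu.

2 dBu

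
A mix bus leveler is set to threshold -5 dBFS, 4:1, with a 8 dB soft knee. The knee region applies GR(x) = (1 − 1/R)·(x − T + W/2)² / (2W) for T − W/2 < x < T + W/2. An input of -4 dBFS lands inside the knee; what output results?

-5.171875 dBFS

x − T + W/2 = -4 − (-5) + 4 = 5.
GR = (1 − 1/4) × 5² / 16 = 0.75 × 25 / 16 = 1.171875 dB.
Output = -4 − 1.171875 = -5.171875 dBFS.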